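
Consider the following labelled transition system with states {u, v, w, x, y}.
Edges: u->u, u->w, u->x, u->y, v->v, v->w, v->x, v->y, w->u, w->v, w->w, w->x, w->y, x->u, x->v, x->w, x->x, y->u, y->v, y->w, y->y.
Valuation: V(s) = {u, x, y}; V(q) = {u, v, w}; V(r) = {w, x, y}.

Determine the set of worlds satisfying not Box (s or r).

v, w, x, y

Let φ = not Box (s or r). Evaluate φ at each world:
  u (successors {u, w, x, y}): φ is false.
  v (successors {v, w, x, y}): φ is true.
  w (successors {u, v, w, x, y}): φ is true.
  x (successors {u, v, w, x}): φ is true.
  y (successors {u, v, w, y}): φ is true.
For instance, at x:
  At x: Box (s or r) is false, so not Box (s or r) is true.
    At x: Box (s or r) requires s or r at every successor {u, v, w, x}.
      s or r fails at v, so Box (s or r) is false at x.
Satisfying worlds: {v, w, x, y}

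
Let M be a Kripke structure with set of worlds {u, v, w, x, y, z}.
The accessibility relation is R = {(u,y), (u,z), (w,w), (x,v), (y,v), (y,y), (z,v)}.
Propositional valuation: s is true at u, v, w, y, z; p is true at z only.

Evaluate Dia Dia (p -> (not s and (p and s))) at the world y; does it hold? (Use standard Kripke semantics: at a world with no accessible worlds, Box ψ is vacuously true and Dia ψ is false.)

Yes

Recall that Dia ψ holds at a world iff ψ holds at some accessible world.
At y: Dia Dia (p -> (not s and (p and s))) requires Dia (p -> (not s and (p and s))) at some successor in {v, y}.
  Dia (p -> (not s and (p and s))) holds at y, so Dia Dia (p -> (not s and (p and s))) is true at y.
    At y: Dia (p -> (not s and (p and s))) requires p -> (not s and (p and s)) at some successor in {v, y}.
      p -> (not s and (p and s)) holds at v, so Dia (p -> (not s and (p and s))) is true at y.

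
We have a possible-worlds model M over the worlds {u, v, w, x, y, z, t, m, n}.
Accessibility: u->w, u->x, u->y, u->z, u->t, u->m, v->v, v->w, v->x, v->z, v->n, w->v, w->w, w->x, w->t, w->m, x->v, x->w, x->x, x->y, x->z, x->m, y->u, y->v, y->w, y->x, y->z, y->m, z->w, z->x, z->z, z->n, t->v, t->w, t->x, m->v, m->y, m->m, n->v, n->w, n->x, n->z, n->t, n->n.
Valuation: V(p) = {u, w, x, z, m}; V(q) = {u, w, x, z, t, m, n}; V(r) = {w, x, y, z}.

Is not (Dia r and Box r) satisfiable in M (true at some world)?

Let φ = not (Dia r and Box r). Evaluate φ at each world:
  u (successors {w, x, y, z, t, m}): φ is true.
  v (successors {v, w, x, z, n}): φ is true.
  w (successors {v, w, x, t, m}): φ is true.
  x (successors {v, w, x, y, z, m}): φ is true.
  y (successors {u, v, w, x, z, m}): φ is true.
  z (successors {w, x, z, n}): φ is true.
  t (successors {v, w, x}): φ is true.
  m (successors {v, y, m}): φ is true.
  n (successors {v, w, x, z, t, n}): φ is true.
Detail at u (witness):
  At u: Dia r and Box r is false, so not (Dia r and Box r) is true.
    At u: Dia r is true, Box r is false, so Dia r and Box r is false.
      At u: Dia r requires r at some successor in {w, x, y, z, t, m}.
        r holds at w, so Dia r is true at u.
      At u: Box r requires r at every successor {w, x, y, z, t, m}.
        r fails at t, so Box r is false at u.

Yes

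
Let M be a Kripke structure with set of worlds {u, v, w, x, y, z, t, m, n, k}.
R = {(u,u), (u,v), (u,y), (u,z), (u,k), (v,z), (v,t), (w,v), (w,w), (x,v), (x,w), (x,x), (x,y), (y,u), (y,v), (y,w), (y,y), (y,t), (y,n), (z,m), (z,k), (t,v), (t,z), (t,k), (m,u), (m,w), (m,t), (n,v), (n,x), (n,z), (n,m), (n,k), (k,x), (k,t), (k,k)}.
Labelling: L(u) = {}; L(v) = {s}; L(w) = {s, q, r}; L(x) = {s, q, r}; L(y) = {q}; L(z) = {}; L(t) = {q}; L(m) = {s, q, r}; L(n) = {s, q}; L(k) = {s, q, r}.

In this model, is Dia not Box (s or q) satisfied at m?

At m: Dia not Box (s or q) requires not Box (s or q) at some successor in {u, w, t}.
  not Box (s or q) holds at u, so Dia not Box (s or q) is true at m.
    At u: Box (s or q) is false, so not Box (s or q) is true.
      At u: Box (s or q) requires s or q at every successor {u, v, y, z, k}.
        s or q fails at u, so Box (s or q) is false at u.

Yes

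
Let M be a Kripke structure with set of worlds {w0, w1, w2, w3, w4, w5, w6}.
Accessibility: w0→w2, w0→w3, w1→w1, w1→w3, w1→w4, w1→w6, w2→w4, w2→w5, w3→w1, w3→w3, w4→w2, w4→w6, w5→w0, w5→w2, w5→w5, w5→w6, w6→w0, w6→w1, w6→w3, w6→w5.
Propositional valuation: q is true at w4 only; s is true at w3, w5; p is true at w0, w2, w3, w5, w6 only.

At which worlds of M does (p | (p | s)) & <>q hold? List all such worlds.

Recall that <>ψ holds at a world iff ψ holds at some accessible world.
Let φ = (p | (p | s)) & <>q. Evaluate φ at each world:
  w0 (successors {w2, w3}): φ is false.
  w1 (successors {w1, w3, w4, w6}): φ is false.
  w2 (successors {w4, w5}): φ is true.
  w3 (successors {w1, w3}): φ is false.
  w4 (successors {w2, w6}): φ is false.
  w5 (successors {w0, w2, w5, w6}): φ is false.
  w6 (successors {w0, w1, w3, w5}): φ is false.
For instance, at w3:
  At w3: p | (p | s) is true, <>q is false, so (p | (p | s)) & <>q is false.
    At w3: <>q requires q at some successor in {w1, w3}.
      At w1: q is false.
      At w3: q is false.
    So <>q is false at w3.
Satisfying worlds: {w2}

w2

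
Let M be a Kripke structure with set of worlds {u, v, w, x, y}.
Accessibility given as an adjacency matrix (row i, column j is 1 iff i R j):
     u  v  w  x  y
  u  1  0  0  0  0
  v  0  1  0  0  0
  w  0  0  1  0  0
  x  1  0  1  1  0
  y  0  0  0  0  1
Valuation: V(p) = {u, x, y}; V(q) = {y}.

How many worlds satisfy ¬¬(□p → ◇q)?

Let φ = ¬¬(□p → ◇q). Evaluate φ at each world:
  u (successors {u}): φ is false.
  v (successors {v}): φ is true.
  w (successors {w}): φ is true.
  x (successors {u, w, x}): φ is true.
  y (successors {y}): φ is true.
For instance, at u:
  At u: ¬(□p → ◇q) is true, so ¬¬(□p → ◇q) is false.
    At u: □p → ◇q is false, so ¬(□p → ◇q) is true.
      At u: □p is true, ◇q is false, so □p → ◇q is false.
Satisfying worlds: {v, w, x, y}

4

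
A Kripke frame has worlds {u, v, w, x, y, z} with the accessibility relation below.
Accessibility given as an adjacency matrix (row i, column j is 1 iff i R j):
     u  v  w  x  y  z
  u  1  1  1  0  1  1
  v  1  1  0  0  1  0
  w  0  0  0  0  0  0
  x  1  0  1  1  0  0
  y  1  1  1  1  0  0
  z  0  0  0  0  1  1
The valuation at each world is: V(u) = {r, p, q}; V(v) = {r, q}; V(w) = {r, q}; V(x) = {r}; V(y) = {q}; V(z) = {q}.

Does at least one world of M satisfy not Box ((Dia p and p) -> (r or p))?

Let φ = not Box ((Dia p and p) -> (r or p)). Evaluate φ at each world:
  u (successors {u, v, w, y, z}): φ is false.
  v (successors {u, v, y}): φ is false.
  w (successors ∅): φ is false.
  x (successors {u, w, x}): φ is false.
  y (successors {u, v, w, x}): φ is false.
  z (successors {y, z}): φ is false.
For instance, at y:
  At y: Box ((Dia p and p) -> (r or p)) is true, so not Box ((Dia p and p) -> (r or p)) is false.
    At y: Box ((Dia p and p) -> (r or p)) requires (Dia p and p) -> (r or p) at every successor {u, v, w, x}.
      At u: (Dia p and p) -> (r or p) is true.
      At v: (Dia p and p) -> (r or p) is true.
      At w: (Dia p and p) -> (r or p) is true.
      At x: (Dia p and p) -> (r or p) is true.
    So Box ((Dia p and p) -> (r or p)) is true at y.

No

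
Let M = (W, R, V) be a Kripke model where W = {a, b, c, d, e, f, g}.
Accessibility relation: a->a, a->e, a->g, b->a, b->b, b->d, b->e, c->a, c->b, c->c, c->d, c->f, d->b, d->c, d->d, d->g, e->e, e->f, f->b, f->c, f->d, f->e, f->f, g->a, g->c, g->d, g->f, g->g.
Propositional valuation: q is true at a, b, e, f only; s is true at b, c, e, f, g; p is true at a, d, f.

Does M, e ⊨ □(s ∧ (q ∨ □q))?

Yes

At e: □(s ∧ (q ∨ □q)) requires s ∧ (q ∨ □q) at every successor {e, f}.
    At e: s is true, q ∨ □q is true, so s ∧ (q ∨ □q) is true.
      At e: q is true, □q is true, so q ∨ □q is true.
    At f: s is true, q ∨ □q is true, so s ∧ (q ∨ □q) is true.
      At f: q is true, □q is false, so q ∨ □q is true.
So □(s ∧ (q ∨ □q)) is true at e.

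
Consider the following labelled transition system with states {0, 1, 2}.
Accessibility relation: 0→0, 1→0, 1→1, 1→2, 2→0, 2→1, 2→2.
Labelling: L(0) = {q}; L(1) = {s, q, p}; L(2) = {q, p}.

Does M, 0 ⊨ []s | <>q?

At 0: []s is false, <>q is true, so []s | <>q is true.
  At 0: []s requires s at every successor {0}.
    s fails at 0, so []s is false at 0.
  At 0: <>q requires q at some successor in {0}.
    q holds at 0, so <>q is true at 0.

Yes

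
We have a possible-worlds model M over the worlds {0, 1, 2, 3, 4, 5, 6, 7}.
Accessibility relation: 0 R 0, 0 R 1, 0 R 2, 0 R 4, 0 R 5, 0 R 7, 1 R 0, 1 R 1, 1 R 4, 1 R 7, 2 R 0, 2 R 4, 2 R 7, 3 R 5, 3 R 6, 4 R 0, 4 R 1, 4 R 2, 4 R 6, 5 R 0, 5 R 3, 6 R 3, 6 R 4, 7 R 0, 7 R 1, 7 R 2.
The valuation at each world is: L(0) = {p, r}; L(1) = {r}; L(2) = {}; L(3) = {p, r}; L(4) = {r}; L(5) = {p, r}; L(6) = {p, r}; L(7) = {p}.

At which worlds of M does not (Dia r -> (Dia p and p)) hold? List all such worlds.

Let φ = not (Dia r -> (Dia p and p)). Evaluate φ at each world:
  0 (successors {0, 1, 2, 4, 5, 7}): φ is false.
  1 (successors {0, 1, 4, 7}): φ is true.
  2 (successors {0, 4, 7}): φ is true.
  3 (successors {5, 6}): φ is false.
  4 (successors {0, 1, 2, 6}): φ is true.
  5 (successors {0, 3}): φ is false.
  6 (successors {3, 4}): φ is false.
  7 (successors {0, 1, 2}): φ is false.
For instance, at 0:
  At 0: Dia r -> (Dia p and p) is true, so not (Dia r -> (Dia p and p)) is false.
    At 0: Dia r is true, Dia p and p is true, so Dia r -> (Dia p and p) is true.
      At 0: Dia r requires r at some successor in {0, 1, 2, 4, 5, 7}.
        r holds at 0, so Dia r is true at 0.
      At 0: Dia p is true, p is true, so Dia p and p is true.
Satisfying worlds: {1, 2, 4}

1, 2, 4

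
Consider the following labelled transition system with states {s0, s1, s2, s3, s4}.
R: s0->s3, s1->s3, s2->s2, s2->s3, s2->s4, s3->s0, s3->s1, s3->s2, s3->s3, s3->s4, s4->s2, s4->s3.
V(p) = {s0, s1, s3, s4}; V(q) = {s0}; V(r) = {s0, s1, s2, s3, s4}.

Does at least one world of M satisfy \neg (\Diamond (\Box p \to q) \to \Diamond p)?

No

Let φ = \neg (\Diamond (\Box p \to q) \to \Diamond p). Evaluate φ at each world:
  s0 (successors {s3}): φ is false.
  s1 (successors {s3}): φ is false.
  s2 (successors {s2, s3, s4}): φ is false.
  s3 (successors {s0, s1, s2, s3, s4}): φ is false.
  s4 (successors {s2, s3}): φ is false.
For instance, at s3:
  At s3: \Diamond (\Box p \to q) \to \Diamond p is true, so \neg (\Diamond (\Box p \to q) \to \Diamond p) is false.
    At s3: \Diamond (\Box p \to q) is true, \Diamond p is true, so \Diamond (\Box p \to q) \to \Diamond p is true.
      At s3: \Diamond (\Box p \to q) requires \Box p \to q at some successor in {s0, s1, s2, s3, s4}.
        \Box p \to q holds at s0, so \Diamond (\Box p \to q) is true at s3.
      At s3: \Diamond p requires p at some successor in {s0, s1, s2, s3, s4}.
        p holds at s0, so \Diamond p is true at s3.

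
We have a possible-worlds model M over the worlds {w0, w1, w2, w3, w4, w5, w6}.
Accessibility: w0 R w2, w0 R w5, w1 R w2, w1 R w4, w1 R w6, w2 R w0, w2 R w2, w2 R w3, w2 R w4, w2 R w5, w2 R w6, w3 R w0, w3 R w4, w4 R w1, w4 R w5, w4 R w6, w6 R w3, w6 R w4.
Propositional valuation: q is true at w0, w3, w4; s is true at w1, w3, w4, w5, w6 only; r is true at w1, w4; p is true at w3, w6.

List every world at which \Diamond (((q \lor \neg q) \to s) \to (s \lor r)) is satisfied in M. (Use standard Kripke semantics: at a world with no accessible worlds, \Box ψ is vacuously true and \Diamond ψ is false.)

Let φ = \Diamond (((q \lor \neg q) \to s) \to (s \lor r)). Evaluate φ at each world:
  w0 (successors {w2, w5}): φ is true.
  w1 (successors {w2, w4, w6}): φ is true.
  w2 (successors {w0, w2, w3, w4, w5, w6}): φ is true.
  w3 (successors {w0, w4}): φ is true.
  w4 (successors {w1, w5, w6}): φ is true.
  w5 (successors ∅): φ is false.
  w6 (successors {w3, w4}): φ is true.
For instance, at w6:
  At w6: \Diamond (((q \lor \neg q) \to s) \to (s \lor r)) requires ((q \lor \neg q) \to s) \to (s \lor r) at some successor in {w3, w4}.
    ((q \lor \neg q) \to s) \to (s \lor r) holds at w3, so \Diamond (((q \lor \neg q) \to s) \to (s \lor r)) is true at w6.
Satisfying worlds: {w0, w1, w2, w3, w4, w6}

w0, w1, w2, w3, w4, w6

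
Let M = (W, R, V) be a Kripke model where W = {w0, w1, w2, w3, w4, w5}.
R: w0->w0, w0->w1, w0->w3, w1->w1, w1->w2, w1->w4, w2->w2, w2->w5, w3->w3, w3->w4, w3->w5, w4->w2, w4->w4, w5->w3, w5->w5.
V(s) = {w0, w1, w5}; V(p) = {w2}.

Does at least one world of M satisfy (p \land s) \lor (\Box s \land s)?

Let φ = (p \land s) \lor (\Box s \land s). Evaluate φ at each world:
  w0 (successors {w0, w1, w3}): φ is false.
  w1 (successors {w1, w2, w4}): φ is false.
  w2 (successors {w2, w5}): φ is false.
  w3 (successors {w3, w4, w5}): φ is false.
  w4 (successors {w2, w4}): φ is false.
  w5 (successors {w3, w5}): φ is false.
For instance, at w2:
  At w2: p \land s is false, \Box s \land s is false, so (p \land s) \lor (\Box s \land s) is false.
    At w2: \Box s is false, s is false, so \Box s \land s is false.
      At w2: \Box s requires s at every successor {w2, w5}.
        s fails at w2, so \Box s is false at w2.

No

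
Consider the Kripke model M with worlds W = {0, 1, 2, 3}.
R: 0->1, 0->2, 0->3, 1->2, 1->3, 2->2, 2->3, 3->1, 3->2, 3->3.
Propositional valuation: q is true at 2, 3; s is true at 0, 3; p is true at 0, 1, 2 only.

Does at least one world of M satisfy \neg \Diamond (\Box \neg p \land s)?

Let φ = \neg \Diamond (\Box \neg p \land s). Evaluate φ at each world:
  0 (successors {1, 2, 3}): φ is true.
  1 (successors {2, 3}): φ is true.
  2 (successors {2, 3}): φ is true.
  3 (successors {1, 2, 3}): φ is true.
Detail at 0 (witness):
  At 0: \Diamond (\Box \neg p \land s) is false, so \neg \Diamond (\Box \neg p \land s) is true.
    At 0: \Diamond (\Box \neg p \land s) requires \Box \neg p \land s at some successor in {1, 2, 3}.
      At 1: \Box \neg p \land s is false.
      At 2: \Box \neg p \land s is false.
      At 3: \Box \neg p \land s is false.
    So \Diamond (\Box \neg p \land s) is false at 0.

Yes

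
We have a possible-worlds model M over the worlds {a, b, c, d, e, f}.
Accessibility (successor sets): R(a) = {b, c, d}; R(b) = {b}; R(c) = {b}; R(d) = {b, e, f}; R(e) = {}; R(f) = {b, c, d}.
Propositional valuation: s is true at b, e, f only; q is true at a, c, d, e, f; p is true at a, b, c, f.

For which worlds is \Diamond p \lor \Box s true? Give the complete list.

Let φ = \Diamond p \lor \Box s. Evaluate φ at each world:
  a (successors {b, c, d}): φ is true.
  b (successors {b}): φ is true.
  c (successors {b}): φ is true.
  d (successors {b, e, f}): φ is true.
  e (successors ∅): φ is true.
  f (successors {b, c, d}): φ is true.
For instance, at c:
  At c: \Diamond p is true, \Box s is true, so \Diamond p \lor \Box s is true.
    At c: \Diamond p requires p at some successor in {b}.
      p holds at b, so \Diamond p is true at c.
    At c: \Box s requires s at every successor {b}.
      At b: s is true.
    So \Box s is true at c.
Satisfying worlds: {a, b, c, d, e, f}

a, b, c, d, e, f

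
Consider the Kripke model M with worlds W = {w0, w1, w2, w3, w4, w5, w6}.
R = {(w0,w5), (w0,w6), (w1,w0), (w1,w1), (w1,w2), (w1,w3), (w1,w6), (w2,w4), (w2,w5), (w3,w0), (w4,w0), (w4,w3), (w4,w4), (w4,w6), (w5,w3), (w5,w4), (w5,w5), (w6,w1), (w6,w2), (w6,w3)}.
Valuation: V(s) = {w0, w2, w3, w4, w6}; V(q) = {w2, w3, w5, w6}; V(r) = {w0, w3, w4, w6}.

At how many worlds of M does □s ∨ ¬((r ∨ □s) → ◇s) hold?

2

Recall that □ψ holds at a world iff ψ holds at every accessible world, and ◇ψ holds iff ψ holds at some accessible world.
Let φ = □s ∨ ¬((r ∨ □s) → ◇s). Evaluate φ at each world:
  w0 (successors {w5, w6}): φ is false.
  w1 (successors {w0, w1, w2, w3, w6}): φ is false.
  w2 (successors {w4, w5}): φ is false.
  w3 (successors {w0}): φ is true.
  w4 (successors {w0, w3, w4, w6}): φ is true.
  w5 (successors {w3, w4, w5}): φ is false.
  w6 (successors {w1, w2, w3}): φ is false.
For instance, at w3:
  At w3: □s is true, ¬((r ∨ □s) → ◇s) is false, so □s ∨ ¬((r ∨ □s) → ◇s) is true.
    At w3: □s requires s at every successor {w0}.
      At w0: s is true.
    So □s is true at w3.
    At w3: (r ∨ □s) → ◇s is true, so ¬((r ∨ □s) → ◇s) is false.
      At w3: r ∨ □s is true, ◇s is true, so (r ∨ □s) → ◇s is true.
Satisfying worlds: {w3, w4}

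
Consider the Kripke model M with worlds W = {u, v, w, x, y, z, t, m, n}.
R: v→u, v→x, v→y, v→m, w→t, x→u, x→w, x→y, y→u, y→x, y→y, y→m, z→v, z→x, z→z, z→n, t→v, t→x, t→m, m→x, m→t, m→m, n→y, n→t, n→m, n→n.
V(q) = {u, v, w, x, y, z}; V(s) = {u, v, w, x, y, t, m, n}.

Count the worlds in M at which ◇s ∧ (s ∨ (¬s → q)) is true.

Let φ = ◇s ∧ (s ∨ (¬s → q)). Evaluate φ at each world:
  u (successors ∅): φ is false.
  v (successors {u, x, y, m}): φ is true.
  w (successors {t}): φ is true.
  x (successors {u, w, y}): φ is true.
  y (successors {u, x, y, m}): φ is true.
  z (successors {v, x, z, n}): φ is true.
  t (successors {v, x, m}): φ is true.
  m (successors {x, t, m}): φ is true.
  n (successors {y, t, m, n}): φ is true.
For instance, at v:
  At v: ◇s is true, s ∨ (¬s → q) is true, so ◇s ∧ (s ∨ (¬s → q)) is true.
    At v: ◇s requires s at some successor in {u, x, y, m}.
      s holds at u, so ◇s is true at v.
Satisfying worlds: {v, w, x, y, z, t, m, n}

8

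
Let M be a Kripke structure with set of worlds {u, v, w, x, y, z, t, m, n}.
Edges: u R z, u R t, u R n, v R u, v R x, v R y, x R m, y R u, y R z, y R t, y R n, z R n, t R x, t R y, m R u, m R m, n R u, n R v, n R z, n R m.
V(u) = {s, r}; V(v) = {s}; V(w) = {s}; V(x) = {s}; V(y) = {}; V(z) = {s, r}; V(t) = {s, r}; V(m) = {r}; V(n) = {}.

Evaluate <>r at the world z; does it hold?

No

Recall that <>ψ holds at a world iff ψ holds at some accessible world.
At z: <>r requires r at some successor in {n}.
  At n: r is false.
So <>r is false at z.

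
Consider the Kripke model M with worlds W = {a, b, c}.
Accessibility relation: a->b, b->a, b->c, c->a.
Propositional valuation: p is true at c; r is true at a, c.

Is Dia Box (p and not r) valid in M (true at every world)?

Let φ = Dia Box (p and not r). Evaluate φ at each world:
  a (successors {b}): φ is false.
  b (successors {a, c}): φ is false.
  c (successors {a}): φ is false.
Detail at a (counterexample):
  At a: Dia Box (p and not r) requires Box (p and not r) at some successor in {b}.
    At b: Box (p and not r) is false.
  So Dia Box (p and not r) is false at a.

No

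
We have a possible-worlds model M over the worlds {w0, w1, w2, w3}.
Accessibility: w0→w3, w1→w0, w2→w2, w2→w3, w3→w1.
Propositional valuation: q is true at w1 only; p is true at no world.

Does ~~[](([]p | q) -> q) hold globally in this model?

Let φ = ~~[](([]p | q) -> q). Evaluate φ at each world:
  w0 (successors {w3}): φ is true.
  w1 (successors {w0}): φ is true.
  w2 (successors {w2, w3}): φ is true.
  w3 (successors {w1}): φ is true.
For instance, at w1:
  At w1: ~[](([]p | q) -> q) is false, so ~~[](([]p | q) -> q) is true.
    At w1: [](([]p | q) -> q) is true, so ~[](([]p | q) -> q) is false.
      At w1: [](([]p | q) -> q) requires ([]p | q) -> q at every successor {w0}.
        At w0: ([]p | q) -> q is true.
      So [](([]p | q) -> q) is true at w1.

Yes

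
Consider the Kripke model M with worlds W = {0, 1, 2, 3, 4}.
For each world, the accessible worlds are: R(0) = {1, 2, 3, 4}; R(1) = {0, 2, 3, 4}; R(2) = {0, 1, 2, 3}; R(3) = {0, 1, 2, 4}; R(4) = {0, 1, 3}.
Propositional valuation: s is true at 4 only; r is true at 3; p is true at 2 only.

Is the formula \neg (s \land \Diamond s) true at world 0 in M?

Yes

At 0: s \land \Diamond s is false, so \neg (s \land \Diamond s) is true.
  At 0: s is false, \Diamond s is true, so s \land \Diamond s is false.
    At 0: \Diamond s requires s at some successor in {1, 2, 3, 4}.
      s holds at 4, so \Diamond s is true at 0.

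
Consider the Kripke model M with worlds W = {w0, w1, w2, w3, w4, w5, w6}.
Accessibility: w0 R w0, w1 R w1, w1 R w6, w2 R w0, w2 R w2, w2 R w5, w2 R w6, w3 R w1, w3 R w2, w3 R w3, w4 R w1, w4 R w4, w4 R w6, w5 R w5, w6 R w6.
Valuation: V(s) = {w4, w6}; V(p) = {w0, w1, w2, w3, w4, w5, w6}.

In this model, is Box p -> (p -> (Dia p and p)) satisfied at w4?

Yes

Recall that Box ψ holds at a world iff ψ holds at every accessible world, and Dia ψ holds iff ψ holds at some accessible world.
At w4: Box p is true, p -> (Dia p and p) is true, so Box p -> (p -> (Dia p and p)) is true.
  At w4: Box p requires p at every successor {w1, w4, w6}.
    At w1: p is true.
    At w4: p is true.
    At w6: p is true.
  So Box p is true at w4.
  At w4: p is true, Dia p and p is true, so p -> (Dia p and p) is true.
    At w4: Dia p is true, p is true, so Dia p and p is true.
      At w4: Dia p requires p at some successor in {w1, w4, w6}.
        p holds at w1, so Dia p is true at w4.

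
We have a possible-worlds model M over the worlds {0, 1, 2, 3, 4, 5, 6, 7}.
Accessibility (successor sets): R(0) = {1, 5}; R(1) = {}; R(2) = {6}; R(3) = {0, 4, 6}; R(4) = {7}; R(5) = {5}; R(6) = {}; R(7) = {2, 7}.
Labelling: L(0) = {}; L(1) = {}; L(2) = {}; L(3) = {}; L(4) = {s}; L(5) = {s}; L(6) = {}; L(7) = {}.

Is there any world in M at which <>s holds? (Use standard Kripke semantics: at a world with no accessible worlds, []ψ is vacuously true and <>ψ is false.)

Let φ = <>s. Evaluate φ at each world:
  0 (successors {1, 5}): φ is true.
  1 (successors ∅): φ is false.
  2 (successors {6}): φ is false.
  3 (successors {0, 4, 6}): φ is true.
  4 (successors {7}): φ is false.
  5 (successors {5}): φ is true.
  6 (successors ∅): φ is false.
  7 (successors {2, 7}): φ is false.
Detail at 0 (witness):
  At 0: <>s requires s at some successor in {1, 5}.
    s holds at 5, so <>s is true at 0.

Yes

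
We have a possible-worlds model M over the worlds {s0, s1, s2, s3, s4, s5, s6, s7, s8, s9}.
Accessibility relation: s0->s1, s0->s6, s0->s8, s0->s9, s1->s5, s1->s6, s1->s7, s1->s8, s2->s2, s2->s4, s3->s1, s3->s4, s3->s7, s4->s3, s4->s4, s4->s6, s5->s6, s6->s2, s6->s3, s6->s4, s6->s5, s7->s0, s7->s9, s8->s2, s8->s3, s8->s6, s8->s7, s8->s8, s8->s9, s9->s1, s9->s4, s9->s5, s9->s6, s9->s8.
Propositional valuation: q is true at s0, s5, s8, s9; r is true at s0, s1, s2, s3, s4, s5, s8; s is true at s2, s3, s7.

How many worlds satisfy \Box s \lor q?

Let φ = \Box s \lor q. Evaluate φ at each world:
  s0 (successors {s1, s6, s8, s9}): φ is true.
  s1 (successors {s5, s6, s7, s8}): φ is false.
  s2 (successors {s2, s4}): φ is false.
  s3 (successors {s1, s4, s7}): φ is false.
  s4 (successors {s3, s4, s6}): φ is false.
  s5 (successors {s6}): φ is true.
  s6 (successors {s2, s3, s4, s5}): φ is false.
  s7 (successors {s0, s9}): φ is false.
  s8 (successors {s2, s3, s6, s7, s8, s9}): φ is true.
  s9 (successors {s1, s4, s5, s6, s8}): φ is true.
For instance, at s8:
  At s8: \Box s is false, q is true, so \Box s \lor q is true.
    At s8: \Box s requires s at every successor {s2, s3, s6, s7, s8, s9}.
      s fails at s6, so \Box s is false at s8.
Satisfying worlds: {s0, s5, s8, s9}

4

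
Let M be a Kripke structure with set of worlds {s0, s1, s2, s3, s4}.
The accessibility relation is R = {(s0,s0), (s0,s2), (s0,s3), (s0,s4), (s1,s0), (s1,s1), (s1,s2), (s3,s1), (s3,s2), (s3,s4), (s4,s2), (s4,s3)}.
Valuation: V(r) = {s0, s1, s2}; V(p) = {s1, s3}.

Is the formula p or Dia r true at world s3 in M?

Yes

At s3: p is true, Dia r is true, so p or Dia r is true.
  At s3: Dia r requires r at some successor in {s1, s2, s4}.
    r holds at s1, so Dia r is true at s3.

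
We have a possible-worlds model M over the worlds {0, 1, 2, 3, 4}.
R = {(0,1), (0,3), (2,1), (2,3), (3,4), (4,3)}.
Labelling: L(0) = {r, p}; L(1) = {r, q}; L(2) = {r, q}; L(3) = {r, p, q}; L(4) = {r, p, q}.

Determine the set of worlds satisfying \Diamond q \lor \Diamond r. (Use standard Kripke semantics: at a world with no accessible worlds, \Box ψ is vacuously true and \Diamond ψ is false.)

Recall that \Diamond ψ holds at a world iff ψ holds at some accessible world.
Let φ = \Diamond q \lor \Diamond r. Evaluate φ at each world:
  0 (successors {1, 3}): φ is true.
  1 (successors ∅): φ is false.
  2 (successors {1, 3}): φ is true.
  3 (successors {4}): φ is true.
  4 (successors {3}): φ is true.
For instance, at 2:
  At 2: \Diamond q is true, \Diamond r is true, so \Diamond q \lor \Diamond r is true.
    At 2: \Diamond q requires q at some successor in {1, 3}.
      q holds at 1, so \Diamond q is true at 2.
    At 2: \Diamond r requires r at some successor in {1, 3}.
      r holds at 1, so \Diamond r is true at 2.
Satisfying worlds: {0, 2, 3, 4}

0, 2, 3, 4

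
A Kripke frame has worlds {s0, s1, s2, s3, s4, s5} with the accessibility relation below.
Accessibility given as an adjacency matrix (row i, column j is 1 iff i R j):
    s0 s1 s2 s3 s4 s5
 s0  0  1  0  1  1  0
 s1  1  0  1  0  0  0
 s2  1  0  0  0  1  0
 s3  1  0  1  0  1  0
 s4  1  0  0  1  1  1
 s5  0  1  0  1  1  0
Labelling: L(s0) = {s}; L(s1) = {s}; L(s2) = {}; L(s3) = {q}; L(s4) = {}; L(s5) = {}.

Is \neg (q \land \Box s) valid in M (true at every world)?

Recall that \Box ψ holds at a world iff ψ holds at every accessible world, and \Diamond ψ holds iff ψ holds at some accessible world.
Let φ = \neg (q \land \Box s). Evaluate φ at each world:
  s0 (successors {s1, s3, s4}): φ is true.
  s1 (successors {s0, s2}): φ is true.
  s2 (successors {s0, s4}): φ is true.
  s3 (successors {s0, s2, s4}): φ is true.
  s4 (successors {s0, s3, s4, s5}): φ is true.
  s5 (successors {s1, s3, s4}): φ is true.
For instance, at s2:
  At s2: q \land \Box s is false, so \neg (q \land \Box s) is true.
    At s2: q is false, \Box s is false, so q \land \Box s is false.
      At s2: \Box s requires s at every successor {s0, s4}.
        s fails at s4, so \Box s is false at s2.

Yes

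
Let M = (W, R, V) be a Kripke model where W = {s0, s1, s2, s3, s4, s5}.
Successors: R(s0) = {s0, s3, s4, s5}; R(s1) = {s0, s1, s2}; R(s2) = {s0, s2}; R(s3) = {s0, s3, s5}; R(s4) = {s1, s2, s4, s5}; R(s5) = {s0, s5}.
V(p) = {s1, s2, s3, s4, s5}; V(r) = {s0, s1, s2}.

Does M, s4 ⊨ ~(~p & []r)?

At s4: ~p & []r is false, so ~(~p & []r) is true.
  At s4: ~p is false, []r is false, so ~p & []r is false.
    At s4: []r requires r at every successor {s1, s2, s4, s5}.
      r fails at s4, so []r is false at s4.

Yes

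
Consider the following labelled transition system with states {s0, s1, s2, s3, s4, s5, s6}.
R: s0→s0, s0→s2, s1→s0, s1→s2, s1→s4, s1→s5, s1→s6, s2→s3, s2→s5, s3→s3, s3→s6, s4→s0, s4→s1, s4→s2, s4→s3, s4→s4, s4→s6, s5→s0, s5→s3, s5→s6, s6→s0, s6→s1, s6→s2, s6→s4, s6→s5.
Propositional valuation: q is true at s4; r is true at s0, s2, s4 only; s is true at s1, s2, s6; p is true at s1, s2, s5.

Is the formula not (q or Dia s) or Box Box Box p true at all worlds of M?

No

Let φ = not (q or Dia s) or Box Box Box p. Evaluate φ at each world:
  s0 (successors {s0, s2}): φ is false.
  s1 (successors {s0, s2, s4, s5, s6}): φ is false.
  s2 (successors {s3, s5}): φ is true.
  s3 (successors {s3, s6}): φ is false.
  s4 (successors {s0, s1, s2, s3, s4, s6}): φ is false.
  s5 (successors {s0, s3, s6}): φ is false.
  s6 (successors {s0, s1, s2, s4, s5}): φ is false.
Detail at s0 (counterexample):
  At s0: not (q or Dia s) is false, Box Box Box p is false, so not (q or Dia s) or Box Box Box p is false.
    At s0: q or Dia s is true, so not (q or Dia s) is false.
      At s0: q is false, Dia s is true, so q or Dia s is true.
    At s0: Box Box Box p requires Box Box p at every successor {s0, s2}.
      Box Box p fails at s0, so Box Box Box p is false at s0.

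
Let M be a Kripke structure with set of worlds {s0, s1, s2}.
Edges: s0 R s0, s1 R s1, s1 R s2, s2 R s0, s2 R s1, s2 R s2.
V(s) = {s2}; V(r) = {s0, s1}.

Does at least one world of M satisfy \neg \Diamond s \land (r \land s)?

No

Recall that \Diamond ψ holds at a world iff ψ holds at some accessible world.
Let φ = \neg \Diamond s \land (r \land s). Evaluate φ at each world:
  s0 (successors {s0}): φ is false.
  s1 (successors {s1, s2}): φ is false.
  s2 (successors {s0, s1, s2}): φ is false.
For instance, at s0:
  At s0: \neg \Diamond s is true, r \land s is false, so \neg \Diamond s \land (r \land s) is false.
    At s0: \Diamond s is false, so \neg \Diamond s is true.
      At s0: \Diamond s requires s at some successor in {s0}.
        At s0: s is false.
      So \Diamond s is false at s0.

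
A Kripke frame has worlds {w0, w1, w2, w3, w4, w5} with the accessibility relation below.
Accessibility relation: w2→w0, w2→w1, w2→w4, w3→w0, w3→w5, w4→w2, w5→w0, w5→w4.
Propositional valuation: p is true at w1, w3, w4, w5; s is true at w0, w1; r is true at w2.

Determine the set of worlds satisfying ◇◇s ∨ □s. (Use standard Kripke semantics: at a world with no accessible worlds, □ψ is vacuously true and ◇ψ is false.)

w0, w1, w3, w4

Let φ = ◇◇s ∨ □s. Evaluate φ at each world:
  w0 (successors ∅): φ is true.
  w1 (successors ∅): φ is true.
  w2 (successors {w0, w1, w4}): φ is false.
  w3 (successors {w0, w5}): φ is true.
  w4 (successors {w2}): φ is true.
  w5 (successors {w0, w4}): φ is false.
For instance, at w2:
  At w2: ◇◇s is false, □s is false, so ◇◇s ∨ □s is false.
    At w2: ◇◇s requires ◇s at some successor in {w0, w1, w4}.
      At w0: ◇s is false.
      At w1: ◇s is false.
      At w4: ◇s is false.
    So ◇◇s is false at w2.
    At w2: □s requires s at every successor {w0, w1, w4}.
      s fails at w4, so □s is false at w2.
Satisfying worlds: {w0, w1, w3, w4}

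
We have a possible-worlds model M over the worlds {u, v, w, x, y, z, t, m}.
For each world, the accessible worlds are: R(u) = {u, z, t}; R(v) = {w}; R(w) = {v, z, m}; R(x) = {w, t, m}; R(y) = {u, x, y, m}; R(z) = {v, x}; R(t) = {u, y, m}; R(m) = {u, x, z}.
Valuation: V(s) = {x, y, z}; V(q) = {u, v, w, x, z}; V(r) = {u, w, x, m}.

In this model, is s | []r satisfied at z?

Recall that []ψ holds at a world iff ψ holds at every accessible world, and <>ψ holds iff ψ holds at some accessible world.
At z: s is true, []r is false, so s | []r is true.
  At z: []r requires r at every successor {v, x}.
    r fails at v, so []r is false at z.

Yes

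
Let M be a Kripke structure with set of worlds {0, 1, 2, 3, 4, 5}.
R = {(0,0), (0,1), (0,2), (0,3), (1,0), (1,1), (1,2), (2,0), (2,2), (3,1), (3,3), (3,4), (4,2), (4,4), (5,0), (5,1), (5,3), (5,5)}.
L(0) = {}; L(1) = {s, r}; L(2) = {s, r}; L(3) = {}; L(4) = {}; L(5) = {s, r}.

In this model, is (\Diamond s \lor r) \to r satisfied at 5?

Yes

At 5: \Diamond s \lor r is true, r is true, so (\Diamond s \lor r) \to r is true.
  At 5: \Diamond s is true, r is true, so \Diamond s \lor r is true.
    At 5: \Diamond s requires s at some successor in {0, 1, 3, 5}.
      s holds at 1, so \Diamond s is true at 5.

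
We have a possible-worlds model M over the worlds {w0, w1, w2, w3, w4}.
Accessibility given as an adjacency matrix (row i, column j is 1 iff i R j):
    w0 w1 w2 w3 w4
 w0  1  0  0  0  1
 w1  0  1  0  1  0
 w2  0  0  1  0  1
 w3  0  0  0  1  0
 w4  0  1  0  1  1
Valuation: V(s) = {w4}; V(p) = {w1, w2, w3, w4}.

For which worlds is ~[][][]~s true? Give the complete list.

w0, w2, w4

Recall that []ψ holds at a world iff ψ holds at every accessible world, and <>ψ holds iff ψ holds at some accessible world.
Let φ = ~[][][]~s. Evaluate φ at each world:
  w0 (successors {w0, w4}): φ is true.
  w1 (successors {w1, w3}): φ is false.
  w2 (successors {w2, w4}): φ is true.
  w3 (successors {w3}): φ is false.
  w4 (successors {w1, w3, w4}): φ is true.
For instance, at w2:
  At w2: [][][]~s is false, so ~[][][]~s is true.
    At w2: [][][]~s requires [][]~s at every successor {w2, w4}.
      [][]~s fails at w2, so [][][]~s is false at w2.
Satisfying worlds: {w0, w2, w4}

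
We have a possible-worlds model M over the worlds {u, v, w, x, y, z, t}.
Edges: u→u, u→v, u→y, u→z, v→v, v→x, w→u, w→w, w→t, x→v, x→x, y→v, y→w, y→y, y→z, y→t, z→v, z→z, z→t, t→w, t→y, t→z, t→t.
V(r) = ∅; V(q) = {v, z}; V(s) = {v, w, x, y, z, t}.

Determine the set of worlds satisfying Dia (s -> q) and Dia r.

none

Let φ = Dia (s -> q) and Dia r. Evaluate φ at each world:
  u (successors {u, v, y, z}): φ is false.
  v (successors {v, x}): φ is false.
  w (successors {u, w, t}): φ is false.
  x (successors {v, x}): φ is false.
  y (successors {v, w, y, z, t}): φ is false.
  z (successors {v, z, t}): φ is false.
  t (successors {w, y, z, t}): φ is false.
For instance, at u:
  At u: Dia (s -> q) is true, Dia r is false, so Dia (s -> q) and Dia r is false.
    At u: Dia (s -> q) requires s -> q at some successor in {u, v, y, z}.
      s -> q holds at u, so Dia (s -> q) is true at u.
    At u: Dia r requires r at some successor in {u, v, y, z}.
      At u: r is false.
      At v: r is false.
      At y: r is false.
      At z: r is false.
    So Dia r is false at u.
Satisfying worlds: none.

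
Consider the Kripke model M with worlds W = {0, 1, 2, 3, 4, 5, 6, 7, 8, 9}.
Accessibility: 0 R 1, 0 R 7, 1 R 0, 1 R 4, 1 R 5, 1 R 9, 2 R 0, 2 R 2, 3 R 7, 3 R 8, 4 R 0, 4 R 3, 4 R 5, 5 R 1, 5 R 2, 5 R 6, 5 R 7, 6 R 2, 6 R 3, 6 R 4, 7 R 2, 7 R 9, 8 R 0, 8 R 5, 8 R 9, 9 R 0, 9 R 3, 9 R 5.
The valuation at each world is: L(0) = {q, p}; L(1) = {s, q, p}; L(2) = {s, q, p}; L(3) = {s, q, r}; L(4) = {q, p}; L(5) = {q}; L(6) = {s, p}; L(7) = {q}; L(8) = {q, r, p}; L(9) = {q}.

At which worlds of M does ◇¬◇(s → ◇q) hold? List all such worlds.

none

Let φ = ◇¬◇(s → ◇q). Evaluate φ at each world:
  0 (successors {1, 7}): φ is false.
  1 (successors {0, 4, 5, 9}): φ is false.
  2 (successors {0, 2}): φ is false.
  3 (successors {7, 8}): φ is false.
  4 (successors {0, 3, 5}): φ is false.
  5 (successors {1, 2, 6, 7}): φ is false.
  6 (successors {2, 3, 4}): φ is false.
  7 (successors {2, 9}): φ is false.
  8 (successors {0, 5, 9}): φ is false.
  9 (successors {0, 3, 5}): φ is false.
For instance, at 4:
  At 4: ◇¬◇(s → ◇q) requires ¬◇(s → ◇q) at some successor in {0, 3, 5}.
    At 0: ¬◇(s → ◇q) is false.
    At 3: ¬◇(s → ◇q) is false.
    At 5: ¬◇(s → ◇q) is false.
  So ◇¬◇(s → ◇q) is false at 4.
Satisfying worlds: none.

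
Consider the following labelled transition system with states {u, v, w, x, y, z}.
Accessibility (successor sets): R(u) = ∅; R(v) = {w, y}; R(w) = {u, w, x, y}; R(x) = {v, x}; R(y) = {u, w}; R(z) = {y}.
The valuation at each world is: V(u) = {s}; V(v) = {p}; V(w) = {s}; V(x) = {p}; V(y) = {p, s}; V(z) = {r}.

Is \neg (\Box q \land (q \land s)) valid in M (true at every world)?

Yes

Recall that \Box ψ holds at a world iff ψ holds at every accessible world, and \Diamond ψ holds iff ψ holds at some accessible world.
Let φ = \neg (\Box q \land (q \land s)). Evaluate φ at each world:
  u (successors ∅): φ is true.
  v (successors {w, y}): φ is true.
  w (successors {u, w, x, y}): φ is true.
  x (successors {v, x}): φ is true.
  y (successors {u, w}): φ is true.
  z (successors {y}): φ is true.
For instance, at v:
  At v: \Box q \land (q \land s) is false, so \neg (\Box q \land (q \land s)) is true.
    At v: \Box q is false, q \land s is false, so \Box q \land (q \land s) is false.
      At v: \Box q requires q at every successor {w, y}.
        q fails at w, so \Box q is false at v.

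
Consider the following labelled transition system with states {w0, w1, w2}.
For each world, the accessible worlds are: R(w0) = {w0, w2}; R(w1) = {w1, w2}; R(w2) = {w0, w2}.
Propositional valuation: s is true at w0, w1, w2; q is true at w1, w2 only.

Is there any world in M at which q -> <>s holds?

Yes

Let φ = q -> <>s. Evaluate φ at each world:
  w0 (successors {w0, w2}): φ is true.
  w1 (successors {w1, w2}): φ is true.
  w2 (successors {w0, w2}): φ is true.
Detail at w0 (witness):
  At w0: q is false, <>s is true, so q -> <>s is true.
    At w0: <>s requires s at some successor in {w0, w2}.
      s holds at w0, so <>s is true at w0.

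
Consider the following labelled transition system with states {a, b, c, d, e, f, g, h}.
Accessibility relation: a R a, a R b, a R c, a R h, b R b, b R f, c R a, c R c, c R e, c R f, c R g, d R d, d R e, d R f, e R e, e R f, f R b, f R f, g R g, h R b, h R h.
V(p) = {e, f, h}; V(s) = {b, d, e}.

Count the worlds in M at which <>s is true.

Let φ = <>s. Evaluate φ at each world:
  a (successors {a, b, c, h}): φ is true.
  b (successors {b, f}): φ is true.
  c (successors {a, c, e, f, g}): φ is true.
  d (successors {d, e, f}): φ is true.
  e (successors {e, f}): φ is true.
  f (successors {b, f}): φ is true.
  g (successors {g}): φ is false.
  h (successors {b, h}): φ is true.
For instance, at c:
  At c: <>s requires s at some successor in {a, c, e, f, g}.
    s holds at e, so <>s is true at c.
Satisfying worlds: {a, b, c, d, e, f, h}

7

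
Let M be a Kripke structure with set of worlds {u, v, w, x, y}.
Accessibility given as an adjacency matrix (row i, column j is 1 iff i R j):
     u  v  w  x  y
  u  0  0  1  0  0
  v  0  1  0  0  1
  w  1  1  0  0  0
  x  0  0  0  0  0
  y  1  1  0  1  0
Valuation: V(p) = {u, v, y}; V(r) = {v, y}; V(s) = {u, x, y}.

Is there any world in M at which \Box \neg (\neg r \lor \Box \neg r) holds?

Let φ = \Box \neg (\neg r \lor \Box \neg r). Evaluate φ at each world:
  u (successors {w}): φ is false.
  v (successors {v, y}): φ is true.
  w (successors {u, v}): φ is false.
  x (successors ∅): φ is true.
  y (successors {u, v, x}): φ is false.
Detail at v (witness):
  At v: \Box \neg (\neg r \lor \Box \neg r) requires \neg (\neg r \lor \Box \neg r) at every successor {v, y}.
      At v: \neg r \lor \Box \neg r is false, so \neg (\neg r \lor \Box \neg r) is true.
      At y: \neg r \lor \Box \neg r is false, so \neg (\neg r \lor \Box \neg r) is true.
  So \Box \neg (\neg r \lor \Box \neg r) is true at v.

Yes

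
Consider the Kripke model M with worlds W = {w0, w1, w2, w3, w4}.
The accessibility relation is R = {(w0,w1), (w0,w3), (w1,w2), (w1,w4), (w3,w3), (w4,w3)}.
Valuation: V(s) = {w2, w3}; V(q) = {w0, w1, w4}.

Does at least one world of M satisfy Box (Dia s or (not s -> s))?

Yes

Let φ = Box (Dia s or (not s -> s)). Evaluate φ at each world:
  w0 (successors {w1, w3}): φ is true.
  w1 (successors {w2, w4}): φ is true.
  w2 (successors ∅): φ is true.
  w3 (successors {w3}): φ is true.
  w4 (successors {w3}): φ is true.
Detail at w0 (witness):
  At w0: Box (Dia s or (not s -> s)) requires Dia s or (not s -> s) at every successor {w1, w3}.
      At w1: Dia s is true, not s -> s is false, so Dia s or (not s -> s) is true.
      At w3: Dia s is true, not s -> s is true, so Dia s or (not s -> s) is true.
  So Box (Dia s or (not s -> s)) is true at w0.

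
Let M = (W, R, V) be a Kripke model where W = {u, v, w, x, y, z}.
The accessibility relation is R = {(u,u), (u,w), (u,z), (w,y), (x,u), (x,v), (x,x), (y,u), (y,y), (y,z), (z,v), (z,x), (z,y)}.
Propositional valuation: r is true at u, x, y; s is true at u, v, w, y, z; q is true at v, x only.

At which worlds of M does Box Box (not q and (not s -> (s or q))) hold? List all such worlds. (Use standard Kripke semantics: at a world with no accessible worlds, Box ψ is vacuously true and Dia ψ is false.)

Let φ = Box Box (not q and (not s -> (s or q))). Evaluate φ at each world:
  u (successors {u, w, z}): φ is false.
  v (successors ∅): φ is true.
  w (successors {y}): φ is true.
  x (successors {u, v, x}): φ is false.
  y (successors {u, y, z}): φ is false.
  z (successors {v, x, y}): φ is false.
For instance, at y:
  At y: Box Box (not q and (not s -> (s or q))) requires Box (not q and (not s -> (s or q))) at every successor {u, y, z}.
    Box (not q and (not s -> (s or q))) fails at z, so Box Box (not q and (not s -> (s or q))) is false at y.
      At z: Box (not q and (not s -> (s or q))) requires not q and (not s -> (s or q)) at every successor {v, x, y}.
        not q and (not s -> (s or q)) fails at v, so Box (not q and (not s -> (s or q))) is false at z.
Satisfying worlds: {v, w}

v, w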